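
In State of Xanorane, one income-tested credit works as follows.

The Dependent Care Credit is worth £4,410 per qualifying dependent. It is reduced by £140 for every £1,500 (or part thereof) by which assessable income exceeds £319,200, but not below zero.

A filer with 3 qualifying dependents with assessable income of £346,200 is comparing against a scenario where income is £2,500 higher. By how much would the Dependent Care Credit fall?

£280

At £346,200 — base = 3 × £4,410 = £13,230. income exceeds £319,200 by £27,000, which is 18 full-or-partial £1,500 increments; reduction = 18 × £140 = £2,520, leaving £10,710.
At £348,700 — base = 3 × £4,410 = £13,230. income exceeds £319,200 by £29,500, which is 20 full-or-partial £1,500 increments; reduction = 20 × £140 = £2,800, leaving £10,430.
Lost: £10,710 − £10,430 = £280.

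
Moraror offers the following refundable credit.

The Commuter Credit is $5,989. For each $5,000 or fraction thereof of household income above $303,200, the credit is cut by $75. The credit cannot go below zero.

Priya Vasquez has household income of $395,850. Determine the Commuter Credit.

$4,564

Commuter Credit: income exceeds $303,200 by $92,650, which is 19 full-or-partial $5,000 increments; reduction = 19 × $75 = $1,425, leaving $4,564.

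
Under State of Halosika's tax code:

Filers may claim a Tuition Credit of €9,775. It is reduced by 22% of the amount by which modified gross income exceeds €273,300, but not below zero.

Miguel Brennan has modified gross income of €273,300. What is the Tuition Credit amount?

€9,775

Tuition Credit: €273,300 is at or below the €273,300 threshold, so the full €9,775 applies.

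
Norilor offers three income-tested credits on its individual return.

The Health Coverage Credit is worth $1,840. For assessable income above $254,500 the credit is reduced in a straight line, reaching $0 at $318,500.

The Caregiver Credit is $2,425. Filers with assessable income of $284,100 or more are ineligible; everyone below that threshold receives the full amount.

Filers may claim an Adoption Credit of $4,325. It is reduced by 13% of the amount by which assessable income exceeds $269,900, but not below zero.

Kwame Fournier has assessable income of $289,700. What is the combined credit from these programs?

$2,579

Health Coverage Credit: $289,700 is $35,200 into a $64,000 phase-out range, leaving 28,800/64,000 of the credit: $1,840 × 28,800/64,000 = $828.
Caregiver Credit: $289,700 meets or exceeds the $284,100 cutoff, so the credit is $0.
Adoption Credit: 13% of the $19,800 excess over $269,900 is $2,574; credit = $4,325 − $2,574 = $1,751.
Total: $828 + $0 + $1,751 = $2,579.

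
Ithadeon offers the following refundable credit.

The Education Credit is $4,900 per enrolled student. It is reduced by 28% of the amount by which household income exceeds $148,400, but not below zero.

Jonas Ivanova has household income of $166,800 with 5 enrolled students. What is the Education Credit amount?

$19,348

Education Credit: base = 5 × $4,900 = $24,500. 28% of the $18,400 excess over $148,400 is $5,152; credit = $24,500 − $5,152 = $19,348.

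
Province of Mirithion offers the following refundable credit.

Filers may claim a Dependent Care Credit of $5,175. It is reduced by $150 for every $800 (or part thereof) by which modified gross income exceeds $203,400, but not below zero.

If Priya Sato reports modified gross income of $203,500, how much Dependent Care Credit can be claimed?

$5,025

Dependent Care Credit: income exceeds $203,400 by $100, which is 1 full-or-partial $800 increment; reduction = 1 × $150 = $150, leaving $5,025.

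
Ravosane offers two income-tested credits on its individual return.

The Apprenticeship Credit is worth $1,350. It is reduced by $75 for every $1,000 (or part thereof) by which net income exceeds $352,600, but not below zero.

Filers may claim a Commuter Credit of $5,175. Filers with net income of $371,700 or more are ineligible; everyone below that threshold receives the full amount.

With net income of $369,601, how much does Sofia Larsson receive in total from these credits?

$5,175

Apprenticeship Credit: income exceeds $352,600 by $17,001 → 18 increments × $75 = $1,350 ≥ base, so the credit is $0.
Commuter Credit: $369,601 is below the $371,700 cutoff, so the full $5,175 applies.
Total: $0 + $5,175 = $5,175.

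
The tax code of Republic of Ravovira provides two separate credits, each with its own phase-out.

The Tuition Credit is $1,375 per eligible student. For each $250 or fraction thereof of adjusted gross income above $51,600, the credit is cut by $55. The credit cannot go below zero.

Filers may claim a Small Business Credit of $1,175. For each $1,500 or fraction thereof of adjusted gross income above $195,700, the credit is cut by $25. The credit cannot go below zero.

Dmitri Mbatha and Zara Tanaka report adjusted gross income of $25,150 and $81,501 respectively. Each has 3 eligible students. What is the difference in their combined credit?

Dmitri ($25,150): Tuition Credit: base = 3 × $1,375 = $4,125. $25,150 is at or below the $51,600 threshold, so the full $4,125 applies. Small Business Credit: $25,150 is at or below the $195,700 threshold, so the full $1,175 applies. total $4,125 + $1,175 = $5,300
Zara ($81,501): Tuition Credit: base = 3 × $1,375 = $4,125. income exceeds $51,600 by $29,901 → 120 increments × $55 = $6,600 ≥ base, so the credit is $0. Small Business Credit: $81,501 is at or below the $195,700 threshold, so the full $1,175 applies. total $0 + $1,175 = $1,175
Difference: |$5,300 − $1,175| = $4,125.

$4,125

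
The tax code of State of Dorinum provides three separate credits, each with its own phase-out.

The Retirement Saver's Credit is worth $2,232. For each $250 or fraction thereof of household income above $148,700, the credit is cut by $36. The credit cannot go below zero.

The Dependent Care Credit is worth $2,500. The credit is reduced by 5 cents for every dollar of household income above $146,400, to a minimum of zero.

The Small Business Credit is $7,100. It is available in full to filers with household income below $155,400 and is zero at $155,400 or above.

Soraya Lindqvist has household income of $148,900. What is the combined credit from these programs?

Retirement Saver's Credit: income exceeds $148,700 by $200, which is 1 full-or-partial $250 increment; reduction = 1 × $36 = $36, leaving $2,196.
Dependent Care Credit: 5% of the $2,500 excess over $146,400 is $125; credit = $2,500 − $125 = $2,375.
Small Business Credit: $148,900 is below the $155,400 cutoff, so the full $7,100 applies.
Total: $2,196 + $2,375 + $7,100 = $11,671.

$11,671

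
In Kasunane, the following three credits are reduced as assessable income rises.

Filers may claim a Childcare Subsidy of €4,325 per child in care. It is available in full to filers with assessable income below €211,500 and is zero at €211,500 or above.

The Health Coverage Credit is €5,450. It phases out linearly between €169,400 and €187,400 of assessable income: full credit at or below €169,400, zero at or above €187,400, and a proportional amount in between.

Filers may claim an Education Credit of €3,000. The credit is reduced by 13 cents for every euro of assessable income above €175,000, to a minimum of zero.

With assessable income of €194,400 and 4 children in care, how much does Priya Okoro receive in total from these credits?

Childcare Subsidy: base = 4 × €4,325 = €17,300. €194,400 is below the €211,500 cutoff, so the full €17,300 applies.
Health Coverage Credit: €194,400 is at or above €187,400, so the credit is €0.
Education Credit: 13% of the €19,400 excess over €175,000 is €2,522; credit = €3,000 − €2,522 = €478.
Total: €17,300 + €0 + €478 = €17,778.

€17,778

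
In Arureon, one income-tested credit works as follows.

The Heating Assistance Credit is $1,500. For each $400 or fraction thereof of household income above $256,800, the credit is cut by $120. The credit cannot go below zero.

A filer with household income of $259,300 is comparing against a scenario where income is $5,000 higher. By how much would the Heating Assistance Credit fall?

At $259,300 — income exceeds $256,800 by $2,500, which is 7 full-or-partial $400 increments; reduction = 7 × $120 = $840, leaving $660.
At $264,300 — income exceeds $256,800 by $7,500 → 19 increments × $120 = $2,280 ≥ base, so the credit is $0.
Lost: $660 − $0 = $660.

$660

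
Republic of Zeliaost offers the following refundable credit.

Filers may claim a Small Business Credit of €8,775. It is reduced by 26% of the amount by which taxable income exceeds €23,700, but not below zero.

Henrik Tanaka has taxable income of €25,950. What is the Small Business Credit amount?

Small Business Credit: 26% of the €2,250 excess over €23,700 is €585; credit = €8,775 − €585 = €8,190.

€8,190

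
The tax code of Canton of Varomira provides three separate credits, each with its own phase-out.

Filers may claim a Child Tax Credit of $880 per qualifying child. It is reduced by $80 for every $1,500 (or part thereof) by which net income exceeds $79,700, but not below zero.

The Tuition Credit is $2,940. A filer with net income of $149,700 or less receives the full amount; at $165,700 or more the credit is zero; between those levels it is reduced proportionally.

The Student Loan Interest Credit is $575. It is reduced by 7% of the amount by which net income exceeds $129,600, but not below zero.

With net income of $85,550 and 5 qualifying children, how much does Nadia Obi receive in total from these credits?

Child Tax Credit: base = 5 × $880 = $4,400. income exceeds $79,700 by $5,850, which is 4 full-or-partial $1,500 increments; reduction = 4 × $80 = $320, leaving $4,080.
Tuition Credit: $85,550 is at or below the $149,700 threshold, so the full $2,940 applies.
Student Loan Interest Credit: $85,550 is at or below the $129,600 threshold, so the full $575 applies.
Total: $4,080 + $2,940 + $575 = $7,595.

$7,595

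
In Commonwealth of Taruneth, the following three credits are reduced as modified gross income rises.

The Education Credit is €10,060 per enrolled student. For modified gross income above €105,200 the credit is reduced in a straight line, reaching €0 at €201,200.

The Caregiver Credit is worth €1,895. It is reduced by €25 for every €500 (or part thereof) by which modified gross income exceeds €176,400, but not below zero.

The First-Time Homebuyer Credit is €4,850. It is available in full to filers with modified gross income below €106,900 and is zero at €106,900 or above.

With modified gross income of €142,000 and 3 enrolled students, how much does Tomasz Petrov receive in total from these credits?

€20,506

Education Credit: base = 3 × €10,060 = €30,180. €142,000 is €36,800 into a €96,000 phase-out range, leaving 59,200/96,000 of the credit: €30,180 × 59,200/96,000 = €18,611.
Caregiver Credit: €142,000 is at or below the €176,400 threshold, so the full €1,895 applies.
First-Time Homebuyer Credit: €142,000 meets or exceeds the €106,900 cutoff, so the credit is €0.
Total: €18,611 + €1,895 + €0 = €20,506.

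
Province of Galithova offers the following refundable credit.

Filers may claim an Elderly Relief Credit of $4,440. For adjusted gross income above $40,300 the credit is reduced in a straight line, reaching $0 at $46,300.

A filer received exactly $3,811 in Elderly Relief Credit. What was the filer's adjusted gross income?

$3,811 is 3,811/4,440 of the full $4,440, so 629/4,440 of the $6,000 range has been used: income = $40,300 + $6,000 × 629/4,440 = $41,150.

$41,150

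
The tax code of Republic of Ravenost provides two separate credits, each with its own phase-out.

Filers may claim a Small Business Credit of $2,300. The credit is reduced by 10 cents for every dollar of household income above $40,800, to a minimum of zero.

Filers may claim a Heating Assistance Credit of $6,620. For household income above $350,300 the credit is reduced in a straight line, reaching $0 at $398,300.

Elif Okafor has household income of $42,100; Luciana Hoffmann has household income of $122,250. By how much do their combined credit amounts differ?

Elif ($42,100): Small Business Credit: 10% of the $1,300 excess over $40,800 is $130; credit = $2,300 − $130 = $2,170. Heating Assistance Credit: $42,100 is at or below the $350,300 threshold, so the full $6,620 applies. total $2,170 + $6,620 = $8,790
Luciana ($122,250): Small Business Credit: 10% of the $81,450 excess over $40,800 is $8,145 ≥ base, so the credit is $0. Heating Assistance Credit: $122,250 is at or below the $350,300 threshold, so the full $6,620 applies. total $0 + $6,620 = $6,620
Difference: |$8,790 − $6,620| = $2,170.

$2,170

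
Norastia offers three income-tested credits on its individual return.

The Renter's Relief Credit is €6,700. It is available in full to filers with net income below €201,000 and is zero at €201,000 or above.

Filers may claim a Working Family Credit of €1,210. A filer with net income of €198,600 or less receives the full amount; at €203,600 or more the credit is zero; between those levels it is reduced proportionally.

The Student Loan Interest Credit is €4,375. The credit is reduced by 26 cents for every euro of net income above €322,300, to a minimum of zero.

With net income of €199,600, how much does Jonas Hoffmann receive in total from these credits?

Renter's Relief Credit: €199,600 is below the €201,000 cutoff, so the full €6,700 applies.
Working Family Credit: €199,600 is €1,000 into a €5,000 phase-out range, leaving 4,000/5,000 of the credit: €1,210 × 4,000/5,000 = €968.
Student Loan Interest Credit: €199,600 is at or below the €322,300 threshold, so the full €4,375 applies.
Total: €6,700 + €968 + €4,375 = €12,043.

€12,043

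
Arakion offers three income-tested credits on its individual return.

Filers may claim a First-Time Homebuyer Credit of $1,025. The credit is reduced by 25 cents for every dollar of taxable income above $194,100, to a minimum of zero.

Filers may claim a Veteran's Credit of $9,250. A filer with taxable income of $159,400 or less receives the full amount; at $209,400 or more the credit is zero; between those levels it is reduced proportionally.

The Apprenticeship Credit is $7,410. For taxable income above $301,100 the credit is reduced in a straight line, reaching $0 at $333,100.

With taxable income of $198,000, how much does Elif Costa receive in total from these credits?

$9,569

First-Time Homebuyer Credit: 25% of the $3,900 excess over $194,100 is $975; credit = $1,025 − $975 = $50.
Veteran's Credit: $198,000 is $38,600 into a $50,000 phase-out range, leaving 11,400/50,000 of the credit: $9,250 × 11,400/50,000 = $2,109.
Apprenticeship Credit: $198,000 is at or below the $301,100 threshold, so the full $7,410 applies.
Total: $50 + $2,109 + $7,410 = $9,569.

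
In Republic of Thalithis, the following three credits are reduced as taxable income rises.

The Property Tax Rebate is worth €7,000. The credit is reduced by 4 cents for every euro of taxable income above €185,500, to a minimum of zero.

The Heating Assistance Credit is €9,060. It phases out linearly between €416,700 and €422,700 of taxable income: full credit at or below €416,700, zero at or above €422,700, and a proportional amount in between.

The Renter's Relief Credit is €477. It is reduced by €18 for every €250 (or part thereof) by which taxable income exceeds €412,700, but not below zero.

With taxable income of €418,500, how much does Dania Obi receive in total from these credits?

€6,387

Property Tax Rebate: 4% of the €233,000 excess over €185,500 is €9,320 ≥ base, so the credit is €0.
Heating Assistance Credit: €418,500 is €1,800 into a €6,000 phase-out range, leaving 4,200/6,000 of the credit: €9,060 × 4,200/6,000 = €6,342.
Renter's Relief Credit: income exceeds €412,700 by €5,800, which is 24 full-or-partial €250 increments; reduction = 24 × €18 = €432, leaving €45.
Total: €0 + €6,342 + €45 = €6,387.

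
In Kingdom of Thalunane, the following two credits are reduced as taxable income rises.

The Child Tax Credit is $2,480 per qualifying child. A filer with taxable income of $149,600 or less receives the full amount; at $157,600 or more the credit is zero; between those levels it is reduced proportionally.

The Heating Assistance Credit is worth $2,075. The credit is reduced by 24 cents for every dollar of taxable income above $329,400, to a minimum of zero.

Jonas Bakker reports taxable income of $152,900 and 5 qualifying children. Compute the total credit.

$9,360

Child Tax Credit: base = 5 × $2,480 = $12,400. $152,900 is $3,300 into a $8,000 phase-out range, leaving 4,700/8,000 of the credit: $12,400 × 4,700/8,000 = $7,285.
Heating Assistance Credit: $152,900 is at or below the $329,400 threshold, so the full $2,075 applies.
Total: $7,285 + $2,075 = $9,360.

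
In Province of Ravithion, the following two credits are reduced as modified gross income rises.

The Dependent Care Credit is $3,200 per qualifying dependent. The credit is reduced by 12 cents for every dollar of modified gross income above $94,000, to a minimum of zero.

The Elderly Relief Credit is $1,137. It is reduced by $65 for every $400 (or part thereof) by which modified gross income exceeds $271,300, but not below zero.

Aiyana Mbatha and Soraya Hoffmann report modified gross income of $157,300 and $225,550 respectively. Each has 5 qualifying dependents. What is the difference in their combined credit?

$8,190

Aiyana ($157,300): Dependent Care Credit: base = 5 × $3,200 = $16,000. 12% of the $63,300 excess over $94,000 is $7,596; credit = $16,000 − $7,596 = $8,404. Elderly Relief Credit: $157,300 is at or below the $271,300 threshold, so the full $1,137 applies. total $8,404 + $1,137 = $9,541
Soraya ($225,550): Dependent Care Credit: base = 5 × $3,200 = $16,000. 12% of the $131,550 excess over $94,000 is $15,786; credit = $16,000 − $15,786 = $214. Elderly Relief Credit: $225,550 is at or below the $271,300 threshold, so the full $1,137 applies. total $214 + $1,137 = $1,351
Difference: |$9,541 − $1,351| = $8,190.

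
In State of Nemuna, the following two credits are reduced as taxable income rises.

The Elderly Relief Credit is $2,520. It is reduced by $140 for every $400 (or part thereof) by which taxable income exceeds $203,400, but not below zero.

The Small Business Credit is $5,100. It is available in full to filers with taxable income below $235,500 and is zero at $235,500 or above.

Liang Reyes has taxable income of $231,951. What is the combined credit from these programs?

Elderly Relief Credit: income exceeds $203,400 by $28,551 → 72 increments × $140 = $10,080 ≥ base, so the credit is $0.
Small Business Credit: $231,951 is below the $235,500 cutoff, so the full $5,100 applies.
Total: $0 + $5,100 = $5,100.

$5,100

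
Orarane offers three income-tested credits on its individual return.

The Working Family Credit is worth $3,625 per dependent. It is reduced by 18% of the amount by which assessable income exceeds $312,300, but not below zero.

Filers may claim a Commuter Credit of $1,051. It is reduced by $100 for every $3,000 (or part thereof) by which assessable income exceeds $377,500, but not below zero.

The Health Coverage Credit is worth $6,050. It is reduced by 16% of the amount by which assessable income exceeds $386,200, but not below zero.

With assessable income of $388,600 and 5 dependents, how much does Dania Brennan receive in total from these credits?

Working Family Credit: base = 5 × $3,625 = $18,125. 18% of the $76,300 excess over $312,300 is $13,734; credit = $18,125 − $13,734 = $4,391.
Commuter Credit: income exceeds $377,500 by $11,100, which is 4 full-or-partial $3,000 increments; reduction = 4 × $100 = $400, leaving $651.
Health Coverage Credit: 16% of the $2,400 excess over $386,200 is $384; credit = $6,050 − $384 = $5,666.
Total: $4,391 + $651 + $5,666 = $10,708.

$10,708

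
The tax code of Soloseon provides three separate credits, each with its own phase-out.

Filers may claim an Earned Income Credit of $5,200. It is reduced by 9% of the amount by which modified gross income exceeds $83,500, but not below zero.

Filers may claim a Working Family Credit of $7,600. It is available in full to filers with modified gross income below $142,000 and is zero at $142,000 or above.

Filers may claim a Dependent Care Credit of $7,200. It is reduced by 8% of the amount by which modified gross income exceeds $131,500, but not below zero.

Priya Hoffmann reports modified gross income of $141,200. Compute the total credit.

$14,031

Earned Income Credit: 9% of the $57,700 excess over $83,500 is $5,193; credit = $5,200 − $5,193 = $7.
Working Family Credit: $141,200 is below the $142,000 cutoff, so the full $7,600 applies.
Dependent Care Credit: 8% of the $9,700 excess over $131,500 is $776; credit = $7,200 − $776 = $6,424.
Total: $7 + $7,600 + $6,424 = $14,031.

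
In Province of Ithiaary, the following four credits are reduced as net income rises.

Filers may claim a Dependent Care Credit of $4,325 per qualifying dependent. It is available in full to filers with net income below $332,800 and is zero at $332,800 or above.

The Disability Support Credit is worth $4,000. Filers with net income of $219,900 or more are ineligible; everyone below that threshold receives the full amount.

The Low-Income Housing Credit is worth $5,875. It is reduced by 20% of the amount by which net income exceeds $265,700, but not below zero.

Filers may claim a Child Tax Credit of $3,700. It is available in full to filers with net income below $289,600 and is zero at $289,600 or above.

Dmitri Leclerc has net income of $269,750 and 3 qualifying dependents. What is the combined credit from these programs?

$21,740

Dependent Care Credit: base = 3 × $4,325 = $12,975. $269,750 is below the $332,800 cutoff, so the full $12,975 applies.
Disability Support Credit: $269,750 meets or exceeds the $219,900 cutoff, so the credit is $0.
Low-Income Housing Credit: 20% of the $4,050 excess over $265,700 is $810; credit = $5,875 − $810 = $5,065.
Child Tax Credit: $269,750 is below the $289,600 cutoff, so the full $3,700 applies.
Total: $12,975 + $0 + $5,065 + $3,700 = $21,740.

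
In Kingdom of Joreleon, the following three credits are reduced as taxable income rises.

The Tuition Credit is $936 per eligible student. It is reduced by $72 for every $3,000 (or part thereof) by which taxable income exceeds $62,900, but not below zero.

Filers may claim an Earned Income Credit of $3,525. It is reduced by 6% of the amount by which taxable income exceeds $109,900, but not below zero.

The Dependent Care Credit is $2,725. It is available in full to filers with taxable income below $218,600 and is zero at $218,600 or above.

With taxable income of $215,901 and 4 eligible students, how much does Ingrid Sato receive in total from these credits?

$2,725

Tuition Credit: base = 4 × $936 = $3,744. income exceeds $62,900 by $153,001 → 52 increments × $72 = $3,744 ≥ base, so the credit is $0.
Earned Income Credit: 6% of the $106,001 excess over $109,900 is $6,360.06 ≥ base, so the credit is $0.
Dependent Care Credit: $215,901 is below the $218,600 cutoff, so the full $2,725 applies.
Total: $0 + $0 + $2,725 = $2,725.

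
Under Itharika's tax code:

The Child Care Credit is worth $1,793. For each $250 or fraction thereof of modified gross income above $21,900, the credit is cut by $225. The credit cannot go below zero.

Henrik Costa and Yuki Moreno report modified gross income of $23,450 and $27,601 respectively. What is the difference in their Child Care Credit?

Henrik ($23,450): Child Care Credit: income exceeds $21,900 by $1,550, which is 7 full-or-partial $250 increments; reduction = 7 × $225 = $1,575, leaving $218.
Yuki ($27,601): Child Care Credit: income exceeds $21,900 by $5,701 → 23 increments × $225 = $5,175 ≥ base, so the credit is $0.
Difference: |$218 − $0| = $218.

$218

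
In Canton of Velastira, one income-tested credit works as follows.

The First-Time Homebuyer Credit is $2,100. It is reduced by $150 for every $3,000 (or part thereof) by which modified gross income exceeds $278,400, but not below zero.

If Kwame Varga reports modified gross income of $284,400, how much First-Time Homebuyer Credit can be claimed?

First-Time Homebuyer Credit: income exceeds $278,400 by $6,000, which is 2 full-or-partial $3,000 increments; reduction = 2 × $150 = $300, leaving $1,800.

$1,800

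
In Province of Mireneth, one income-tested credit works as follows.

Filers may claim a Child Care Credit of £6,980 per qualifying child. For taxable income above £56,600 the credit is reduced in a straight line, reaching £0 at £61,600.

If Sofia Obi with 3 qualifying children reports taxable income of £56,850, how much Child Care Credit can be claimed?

£19,893

Child Care Credit: base = 3 × £6,980 = £20,940. £56,850 is £250 into a £5,000 phase-out range, leaving 4,750/5,000 of the credit: £20,940 × 4,750/5,000 = £19,893.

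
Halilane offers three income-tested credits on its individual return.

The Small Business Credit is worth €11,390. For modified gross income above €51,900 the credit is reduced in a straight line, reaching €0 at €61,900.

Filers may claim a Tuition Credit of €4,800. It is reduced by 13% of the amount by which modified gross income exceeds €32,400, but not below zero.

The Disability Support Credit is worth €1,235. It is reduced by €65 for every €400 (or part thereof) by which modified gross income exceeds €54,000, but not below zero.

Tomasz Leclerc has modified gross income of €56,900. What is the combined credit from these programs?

€8,025

Small Business Credit: €56,900 is €5,000 into a €10,000 phase-out range, leaving 5,000/10,000 of the credit: €11,390 × 5,000/10,000 = €5,695.
Tuition Credit: 13% of the €24,500 excess over €32,400 is €3,185; credit = €4,800 − €3,185 = €1,615.
Disability Support Credit: income exceeds €54,000 by €2,900, which is 8 full-or-partial €400 increments; reduction = 8 × €65 = €520, leaving €715.
Total: €5,695 + €1,615 + €715 = €8,025.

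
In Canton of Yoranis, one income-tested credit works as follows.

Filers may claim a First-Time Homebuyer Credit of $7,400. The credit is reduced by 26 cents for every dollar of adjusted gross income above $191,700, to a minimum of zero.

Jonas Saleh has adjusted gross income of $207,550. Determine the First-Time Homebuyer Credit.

$3,279

First-Time Homebuyer Credit: 26% of the $15,850 excess over $191,700 is $4,121; credit = $7,400 − $4,121 = $3,279.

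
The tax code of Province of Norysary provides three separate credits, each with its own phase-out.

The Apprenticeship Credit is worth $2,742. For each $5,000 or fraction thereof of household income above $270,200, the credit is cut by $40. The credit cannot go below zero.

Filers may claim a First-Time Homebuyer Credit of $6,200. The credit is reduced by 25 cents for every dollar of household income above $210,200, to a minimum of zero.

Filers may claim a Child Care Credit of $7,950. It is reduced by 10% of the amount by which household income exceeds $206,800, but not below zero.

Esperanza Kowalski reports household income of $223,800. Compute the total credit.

$11,792

Apprenticeship Credit: $223,800 is at or below the $270,200 threshold, so the full $2,742 applies.
First-Time Homebuyer Credit: 25% of the $13,600 excess over $210,200 is $3,400; credit = $6,200 − $3,400 = $2,800.
Child Care Credit: 10% of the $17,000 excess over $206,800 is $1,700; credit = $7,950 − $1,700 = $6,250.
Total: $2,742 + $2,800 + $6,250 = $11,792.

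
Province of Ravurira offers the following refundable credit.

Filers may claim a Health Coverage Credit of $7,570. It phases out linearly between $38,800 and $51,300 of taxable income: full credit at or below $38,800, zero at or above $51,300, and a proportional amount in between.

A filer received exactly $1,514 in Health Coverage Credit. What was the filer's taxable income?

$1,514 is 1,514/7,570 of the full $7,570, so 6,056/7,570 of the $12,500 range has been used: income = $38,800 + $12,500 × 6,056/7,570 = $48,800.

$48,800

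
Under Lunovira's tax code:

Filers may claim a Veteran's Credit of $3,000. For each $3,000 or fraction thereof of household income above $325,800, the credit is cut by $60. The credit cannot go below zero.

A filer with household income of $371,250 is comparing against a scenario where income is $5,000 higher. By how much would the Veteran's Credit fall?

$60

At $371,250 — income exceeds $325,800 by $45,450, which is 16 full-or-partial $3,000 increments; reduction = 16 × $60 = $960, leaving $2,040.
At $376,250 — income exceeds $325,800 by $50,450, which is 17 full-or-partial $3,000 increments; reduction = 17 × $60 = $1,020, leaving $1,980.
Lost: $2,040 − $1,980 = $60.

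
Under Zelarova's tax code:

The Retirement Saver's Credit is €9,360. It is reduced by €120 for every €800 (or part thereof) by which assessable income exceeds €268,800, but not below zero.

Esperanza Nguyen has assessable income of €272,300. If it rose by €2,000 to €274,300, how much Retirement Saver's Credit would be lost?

At €272,300 — income exceeds €268,800 by €3,500, which is 5 full-or-partial €800 increments; reduction = 5 × €120 = €600, leaving €8,760.
At €274,300 — income exceeds €268,800 by €5,500, which is 7 full-or-partial €800 increments; reduction = 7 × €120 = €840, leaving €8,520.
Lost: €8,760 − €8,520 = €240.

€240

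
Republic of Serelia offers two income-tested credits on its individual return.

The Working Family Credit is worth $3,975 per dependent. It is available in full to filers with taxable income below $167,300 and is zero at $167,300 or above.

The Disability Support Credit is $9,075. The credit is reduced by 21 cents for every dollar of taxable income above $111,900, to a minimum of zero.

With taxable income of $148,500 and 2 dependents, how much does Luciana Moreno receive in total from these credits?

$9,339

Working Family Credit: base = 2 × $3,975 = $7,950. $148,500 is below the $167,300 cutoff, so the full $7,950 applies.
Disability Support Credit: 21% of the $36,600 excess over $111,900 is $7,686; credit = $9,075 − $7,686 = $1,389.
Total: $7,950 + $1,389 = $9,339.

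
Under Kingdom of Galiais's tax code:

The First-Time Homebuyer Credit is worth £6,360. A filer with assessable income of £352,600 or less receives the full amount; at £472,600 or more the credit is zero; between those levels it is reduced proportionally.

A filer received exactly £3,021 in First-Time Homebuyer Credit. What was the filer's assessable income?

£3,021 is 3,021/6,360 of the full £6,360, so 3,339/6,360 of the £120,000 range has been used: income = £352,600 + £120,000 × 3,339/6,360 = £415,600.

£415,600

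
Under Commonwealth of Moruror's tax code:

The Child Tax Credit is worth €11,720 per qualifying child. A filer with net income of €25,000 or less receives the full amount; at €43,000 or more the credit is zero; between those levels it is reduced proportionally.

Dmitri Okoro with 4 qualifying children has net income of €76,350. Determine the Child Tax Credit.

Child Tax Credit: base = 4 × €11,720 = €46,880. €76,350 is at or above €43,000, so the credit is €0.

€0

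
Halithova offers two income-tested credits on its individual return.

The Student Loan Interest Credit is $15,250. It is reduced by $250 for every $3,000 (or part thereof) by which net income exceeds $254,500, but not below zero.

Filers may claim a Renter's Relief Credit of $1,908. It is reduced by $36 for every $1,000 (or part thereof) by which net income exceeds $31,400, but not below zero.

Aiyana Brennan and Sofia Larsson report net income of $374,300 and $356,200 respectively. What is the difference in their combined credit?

$1,500

Aiyana ($374,300): Student Loan Interest Credit: income exceeds $254,500 by $119,800, which is 40 full-or-partial $3,000 increments; reduction = 40 × $250 = $10,000, leaving $5,250. Renter's Relief Credit: income exceeds $31,400 by $342,900 → 343 increments × $36 = $12,348 ≥ base, so the credit is $0. total $5,250 + $0 = $5,250
Sofia ($356,200): Student Loan Interest Credit: income exceeds $254,500 by $101,700, which is 34 full-or-partial $3,000 increments; reduction = 34 × $250 = $8,500, leaving $6,750. Renter's Relief Credit: income exceeds $31,400 by $324,800 → 325 increments × $36 = $11,700 ≥ base, so the credit is $0. total $6,750 + $0 = $6,750
Difference: |$5,250 − $6,750| = $1,500.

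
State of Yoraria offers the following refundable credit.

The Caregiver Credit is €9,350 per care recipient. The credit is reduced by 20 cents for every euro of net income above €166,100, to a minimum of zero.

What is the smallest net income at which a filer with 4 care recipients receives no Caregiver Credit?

€353,100

Full credit = 4 × €9,350 = €37,400.
The credit falls by 20% of each euro above €166,100, so it reaches zero when the excess is €37,400 / 20% = €187,000: income = €166,100 + €187,000 = €353,100.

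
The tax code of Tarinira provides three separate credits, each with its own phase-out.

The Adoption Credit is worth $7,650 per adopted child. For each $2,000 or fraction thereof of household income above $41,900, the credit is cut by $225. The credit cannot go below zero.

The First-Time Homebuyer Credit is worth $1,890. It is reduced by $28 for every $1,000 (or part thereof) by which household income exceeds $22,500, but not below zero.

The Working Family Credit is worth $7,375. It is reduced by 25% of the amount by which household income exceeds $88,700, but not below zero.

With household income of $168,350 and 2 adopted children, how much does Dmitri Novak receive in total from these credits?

Adoption Credit: base = 2 × $7,650 = $15,300. income exceeds $41,900 by $126,450, which is 64 full-or-partial $2,000 increments; reduction = 64 × $225 = $14,400, leaving $900.
First-Time Homebuyer Credit: income exceeds $22,500 by $145,850 → 146 increments × $28 = $4,088 ≥ base, so the credit is $0.
Working Family Credit: 25% of the $79,650 excess over $88,700 is $19,912.50 ≥ base, so the credit is $0.
Total: $900 + $0 + $0 = $900.

$900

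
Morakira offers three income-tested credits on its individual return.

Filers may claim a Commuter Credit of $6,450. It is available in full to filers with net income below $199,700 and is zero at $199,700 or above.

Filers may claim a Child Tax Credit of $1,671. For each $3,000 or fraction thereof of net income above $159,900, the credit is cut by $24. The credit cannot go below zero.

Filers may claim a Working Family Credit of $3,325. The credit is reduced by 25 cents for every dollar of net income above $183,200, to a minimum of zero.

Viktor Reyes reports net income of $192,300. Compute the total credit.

Commuter Credit: $192,300 is below the $199,700 cutoff, so the full $6,450 applies.
Child Tax Credit: income exceeds $159,900 by $32,400, which is 11 full-or-partial $3,000 increments; reduction = 11 × $24 = $264, leaving $1,407.
Working Family Credit: 25% of the $9,100 excess over $183,200 is $2,275; credit = $3,325 − $2,275 = $1,050.
Total: $6,450 + $1,407 + $1,050 = $8,907.

$8,907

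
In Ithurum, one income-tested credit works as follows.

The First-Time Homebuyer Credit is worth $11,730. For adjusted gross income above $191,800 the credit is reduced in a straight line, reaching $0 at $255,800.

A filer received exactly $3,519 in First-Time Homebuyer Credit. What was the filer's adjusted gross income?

$3,519 is 3,519/11,730 of the full $11,730, so 8,211/11,730 of the $64,000 range has been used: income = $191,800 + $64,000 × 8,211/11,730 = $236,600.

$236,600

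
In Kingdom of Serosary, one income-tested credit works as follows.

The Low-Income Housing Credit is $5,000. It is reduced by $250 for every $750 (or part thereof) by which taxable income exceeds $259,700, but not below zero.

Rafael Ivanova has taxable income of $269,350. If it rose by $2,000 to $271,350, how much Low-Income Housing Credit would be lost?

At $269,350 — income exceeds $259,700 by $9,650, which is 13 full-or-partial $750 increments; reduction = 13 × $250 = $3,250, leaving $1,750.
At $271,350 — income exceeds $259,700 by $11,650, which is 16 full-or-partial $750 increments; reduction = 16 × $250 = $4,000, leaving $1,000.
Lost: $1,750 − $1,000 = $750.

$750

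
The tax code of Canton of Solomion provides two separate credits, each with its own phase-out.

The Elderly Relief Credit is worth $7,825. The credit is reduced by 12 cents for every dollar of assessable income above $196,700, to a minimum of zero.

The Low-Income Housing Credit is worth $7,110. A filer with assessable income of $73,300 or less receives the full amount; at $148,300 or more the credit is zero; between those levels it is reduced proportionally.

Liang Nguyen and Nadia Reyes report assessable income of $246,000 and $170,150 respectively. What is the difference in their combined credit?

Liang ($246,000): Elderly Relief Credit: 12% of the $49,300 excess over $196,700 is $5,916; credit = $7,825 − $5,916 = $1,909. Low-Income Housing Credit: $246,000 is at or above $148,300, so the credit is $0. total $1,909 + $0 = $1,909
Nadia ($170,150): Elderly Relief Credit: $170,150 is at or below the $196,700 threshold, so the full $7,825 applies. Low-Income Housing Credit: $170,150 is at or above $148,300, so the credit is $0. total $7,825 + $0 = $7,825
Difference: |$1,909 − $7,825| = $5,916.

$5,916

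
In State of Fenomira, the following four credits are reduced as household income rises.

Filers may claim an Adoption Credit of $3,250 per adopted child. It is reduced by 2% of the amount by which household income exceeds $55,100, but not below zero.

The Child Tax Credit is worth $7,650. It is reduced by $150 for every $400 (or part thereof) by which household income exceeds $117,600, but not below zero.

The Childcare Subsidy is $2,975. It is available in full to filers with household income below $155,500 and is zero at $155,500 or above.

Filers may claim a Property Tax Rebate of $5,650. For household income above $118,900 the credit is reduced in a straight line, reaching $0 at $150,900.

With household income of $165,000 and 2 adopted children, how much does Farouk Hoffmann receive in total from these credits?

$4,302

Adoption Credit: base = 2 × $3,250 = $6,500. 2% of the $109,900 excess over $55,100 is $2,198; credit = $6,500 − $2,198 = $4,302.
Child Tax Credit: income exceeds $117,600 by $47,400 → 119 increments × $150 = $17,850 ≥ base, so the credit is $0.
Childcare Subsidy: $165,000 meets or exceeds the $155,500 cutoff, so the credit is $0.
Property Tax Rebate: $165,000 is at or above $150,900, so the credit is $0.
Total: $4,302 + $0 + $0 + $0 = $4,302.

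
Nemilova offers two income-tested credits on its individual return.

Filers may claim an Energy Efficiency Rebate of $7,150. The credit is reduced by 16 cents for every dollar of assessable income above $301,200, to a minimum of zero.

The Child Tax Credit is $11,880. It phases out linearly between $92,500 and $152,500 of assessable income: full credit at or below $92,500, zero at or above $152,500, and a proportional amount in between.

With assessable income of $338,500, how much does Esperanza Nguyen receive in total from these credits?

$1,182

Energy Efficiency Rebate: 16% of the $37,300 excess over $301,200 is $5,968; credit = $7,150 − $5,968 = $1,182.
Child Tax Credit: $338,500 is at or above $152,500, so the credit is $0.
Total: $1,182 + $0 = $1,182.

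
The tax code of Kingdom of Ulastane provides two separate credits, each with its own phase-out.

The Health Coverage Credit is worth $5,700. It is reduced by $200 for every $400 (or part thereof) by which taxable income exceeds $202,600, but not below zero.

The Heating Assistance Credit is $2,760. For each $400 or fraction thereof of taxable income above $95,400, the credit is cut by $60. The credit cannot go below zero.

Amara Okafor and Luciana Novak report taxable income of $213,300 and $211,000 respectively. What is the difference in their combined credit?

$1,200

Amara ($213,300): Health Coverage Credit: income exceeds $202,600 by $10,700, which is 27 full-or-partial $400 increments; reduction = 27 × $200 = $5,400, leaving $300. Heating Assistance Credit: income exceeds $95,400 by $117,900 → 295 increments × $60 = $17,700 ≥ base, so the credit is $0. total $300 + $0 = $300
Luciana ($211,000): Health Coverage Credit: income exceeds $202,600 by $8,400, which is 21 full-or-partial $400 increments; reduction = 21 × $200 = $4,200, leaving $1,500. Heating Assistance Credit: income exceeds $95,400 by $115,600 → 289 increments × $60 = $17,340 ≥ base, so the credit is $0. total $1,500 + $0 = $1,500
Difference: |$300 − $1,500| = $1,200.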